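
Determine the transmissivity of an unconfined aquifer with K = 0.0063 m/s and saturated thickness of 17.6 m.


Transmissivity is defined as T = K * h.
T = 0.0063 * 17.6
  = 0.1109 m^2/s.

0.1109


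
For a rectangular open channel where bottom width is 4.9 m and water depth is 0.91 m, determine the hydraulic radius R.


For a rectangular section:
Flow area A = b * y = 4.9 * 0.91 = 4.46 m^2.
Wetted perimeter P = b + 2y = 4.9 + 2*0.91 = 6.72 m.
Hydraulic radius R = A/P = 4.46 / 6.72 = 0.6635 m.

0.6635


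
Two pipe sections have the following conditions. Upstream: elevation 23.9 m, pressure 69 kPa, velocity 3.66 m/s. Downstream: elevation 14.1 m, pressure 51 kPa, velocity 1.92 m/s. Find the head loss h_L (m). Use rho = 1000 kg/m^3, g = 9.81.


Total head at each section: H = z + p/(rho*g) + V^2/(2g).
H1 = 23.9 + 69*1000/(1000*9.81) + 3.66^2/(2*9.81)
   = 23.9 + 7.034 + 0.6828
   = 31.616 m.
H2 = 14.1 + 51*1000/(1000*9.81) + 1.92^2/(2*9.81)
   = 14.1 + 5.199 + 0.1879
   = 19.487 m.
h_L = H1 - H2 = 31.616 - 19.487 = 12.13 m.

12.13


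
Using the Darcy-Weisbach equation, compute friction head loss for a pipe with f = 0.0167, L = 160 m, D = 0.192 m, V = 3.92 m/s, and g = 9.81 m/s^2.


Darcy-Weisbach equation: h_f = f * (L/D) * V^2/(2g).
f * L/D = 0.0167 * 160/0.192 = 13.9167.
V^2/(2g) = 3.92^2 / (2*9.81) = 15.3664 / 19.62 = 0.7832 m.
h_f = 13.9167 * 0.7832 = 10.9 m.

10.9


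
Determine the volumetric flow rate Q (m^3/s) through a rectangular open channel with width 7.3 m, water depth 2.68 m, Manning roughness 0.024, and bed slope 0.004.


For a rectangular channel, the cross-sectional area A = b * y = 7.3 * 2.68 = 19.56 m^2.
The wetted perimeter P = b + 2y = 7.3 + 2*2.68 = 12.66 m.
Hydraulic radius R = A/P = 19.56/12.66 = 1.5453 m.
Velocity V = (1/n)*R^(2/3)*S^(1/2) = (1/0.024)*1.5453^(2/3)*0.004^(1/2) = 3.5224 m/s.
Discharge Q = A * V = 19.56 * 3.5224 = 68.912 m^3/s.

68.912


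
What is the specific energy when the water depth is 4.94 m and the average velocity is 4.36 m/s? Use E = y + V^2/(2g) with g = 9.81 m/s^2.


Specific energy E = y + V^2/(2g).
Velocity head = V^2/(2g) = 4.36^2 / (2*9.81) = 19.0096 / 19.62 = 0.9689 m.
E = 4.94 + 0.9689 = 5.9089 m.

5.9089


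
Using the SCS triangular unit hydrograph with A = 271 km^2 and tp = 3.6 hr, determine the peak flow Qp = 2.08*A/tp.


SCS formula: Qp = 2.08 * A / tp.
Qp = 2.08 * 271 / 3.6
   = 563.68 / 3.6
   = 156.58 m^3/s per cm.

156.58


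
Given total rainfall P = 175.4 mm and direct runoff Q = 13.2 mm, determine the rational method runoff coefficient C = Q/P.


The runoff coefficient C = runoff depth / rainfall depth.
C = 13.2 / 175.4
  = 0.0753.

0.0753


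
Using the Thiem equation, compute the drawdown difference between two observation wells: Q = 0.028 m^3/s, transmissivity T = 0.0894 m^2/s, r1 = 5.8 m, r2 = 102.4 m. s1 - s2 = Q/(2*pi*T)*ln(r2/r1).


Thiem equation: s1 - s2 = Q/(2*pi*T) * ln(r2/r1).
ln(r2/r1) = ln(102.4/5.8) = 2.871.
Q/(2*pi*T) = 0.028 / (2*pi*0.0894) = 0.028 / 0.5617 = 0.0498.
s1 - s2 = 0.0498 * 2.871 = 0.1431 m.

0.1431


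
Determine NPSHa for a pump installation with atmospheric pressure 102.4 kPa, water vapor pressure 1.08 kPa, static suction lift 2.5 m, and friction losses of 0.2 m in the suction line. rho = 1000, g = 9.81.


NPSHa = p_atm/(rho*g) - z_s - hf_s - p_vap/(rho*g).
p_atm/(rho*g) = 102.4*1000 / (1000*9.81) = 10.438 m.
p_vap/(rho*g) = 1.08*1000 / (1000*9.81) = 0.11 m.
NPSHa = 10.438 - 2.5 - 0.2 - 0.11
      = 7.63 m.

7.63


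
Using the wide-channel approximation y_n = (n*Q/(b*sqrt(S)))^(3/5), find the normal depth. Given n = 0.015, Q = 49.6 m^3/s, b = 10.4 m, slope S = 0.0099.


We use the wide-channel approximation y_n = (n*Q/(b*sqrt(S)))^(3/5).
sqrt(S) = sqrt(0.0099) = 0.099499.
Numerator: n*Q = 0.015 * 49.6 = 0.744.
Denominator: b*sqrt(S) = 10.4 * 0.099499 = 1.03479.
arg = 0.719.
y_n = 0.719^(3/5) = 0.8204 m.

0.8204


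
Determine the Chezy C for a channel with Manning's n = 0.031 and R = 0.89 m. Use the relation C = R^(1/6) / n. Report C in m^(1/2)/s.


The Chezy coefficient relates to Manning's n through C = R^(1/6) / n.
R^(1/6) = 0.89^(1/6) = 0.980765.
C = 0.980765 / 0.031 = 31.64 m^(1/2)/s.

31.64


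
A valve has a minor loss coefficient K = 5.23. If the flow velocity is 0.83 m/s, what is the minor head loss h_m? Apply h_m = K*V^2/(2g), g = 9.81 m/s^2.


Minor loss formula: h_m = K * V^2/(2g).
V^2 = 0.83^2 = 0.6889.
V^2/(2g) = 0.6889 / 19.62 = 0.0351 m.
h_m = 5.23 * 0.0351 = 0.1836 m.

0.1836


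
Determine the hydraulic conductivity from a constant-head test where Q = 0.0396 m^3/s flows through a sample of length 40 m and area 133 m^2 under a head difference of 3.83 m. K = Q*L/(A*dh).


From K = Q*L / (A*dh):
Numerator: Q*L = 0.0396 * 40 = 1.584.
Denominator: A*dh = 133 * 3.83 = 509.39.
K = 1.584 / 509.39 = 0.00311 m/s.

0.00311


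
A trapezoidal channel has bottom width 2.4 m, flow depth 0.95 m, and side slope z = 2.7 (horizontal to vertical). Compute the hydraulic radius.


For a trapezoidal section with side slope z:
A = (b + z*y)*y = (2.4 + 2.7*0.95)*0.95 = 4.717 m^2.
P = b + 2*y*sqrt(1 + z^2) = 2.4 + 2*0.95*sqrt(1 + 2.7^2) = 7.871 m.
R = A/P = 4.717 / 7.871 = 0.5993 m.

0.5993


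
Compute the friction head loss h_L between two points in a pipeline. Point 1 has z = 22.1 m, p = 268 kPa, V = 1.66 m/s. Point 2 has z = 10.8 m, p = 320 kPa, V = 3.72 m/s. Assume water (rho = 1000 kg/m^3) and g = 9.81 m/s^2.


Total head at each section: H = z + p/(rho*g) + V^2/(2g).
H1 = 22.1 + 268*1000/(1000*9.81) + 1.66^2/(2*9.81)
   = 22.1 + 27.319 + 0.1404
   = 49.56 m.
H2 = 10.8 + 320*1000/(1000*9.81) + 3.72^2/(2*9.81)
   = 10.8 + 32.62 + 0.7053
   = 44.125 m.
h_L = H1 - H2 = 49.56 - 44.125 = 5.434 m.

5.434


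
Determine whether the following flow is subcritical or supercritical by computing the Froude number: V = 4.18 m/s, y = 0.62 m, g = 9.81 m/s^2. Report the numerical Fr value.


The Froude number is defined as Fr = V / sqrt(g*y).
g*y = 9.81 * 0.62 = 6.0822.
sqrt(g*y) = sqrt(6.0822) = 2.4662.
Fr = 4.18 / 2.4662 = 1.6949.
Since Fr > 1, the flow is supercritical.

1.6949


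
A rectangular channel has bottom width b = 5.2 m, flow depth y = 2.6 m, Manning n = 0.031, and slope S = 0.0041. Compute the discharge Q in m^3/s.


For a rectangular channel, the cross-sectional area A = b * y = 5.2 * 2.6 = 13.52 m^2.
The wetted perimeter P = b + 2y = 5.2 + 2*2.6 = 10.4 m.
Hydraulic radius R = A/P = 13.52/10.4 = 1.3 m.
Velocity V = (1/n)*R^(2/3)*S^(1/2) = (1/0.031)*1.3^(2/3)*0.0041^(1/2) = 2.4603 m/s.
Discharge Q = A * V = 13.52 * 2.4603 = 33.264 m^3/s.

33.264


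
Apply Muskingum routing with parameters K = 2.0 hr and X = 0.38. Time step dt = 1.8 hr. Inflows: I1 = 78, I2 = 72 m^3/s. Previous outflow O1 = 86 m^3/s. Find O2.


Muskingum coefficients:
denom = 2*K*(1-X) + dt = 2*2.0*(1-0.38) + 1.8 = 4.28.
C0 = (dt - 2*K*X)/denom = (1.8 - 2*2.0*0.38)/4.28 = 0.0654.
C1 = (dt + 2*K*X)/denom = (1.8 + 2*2.0*0.38)/4.28 = 0.7757.
C2 = (2*K*(1-X) - dt)/denom = 0.1589.
O2 = C0*I2 + C1*I1 + C2*O1
   = 0.0654*72 + 0.7757*78 + 0.1589*86
   = 78.88 m^3/s.

78.88


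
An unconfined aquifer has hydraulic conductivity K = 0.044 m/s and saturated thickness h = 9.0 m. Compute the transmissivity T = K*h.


Transmissivity is defined as T = K * h.
T = 0.044 * 9.0
  = 0.396 m^2/s.

0.396


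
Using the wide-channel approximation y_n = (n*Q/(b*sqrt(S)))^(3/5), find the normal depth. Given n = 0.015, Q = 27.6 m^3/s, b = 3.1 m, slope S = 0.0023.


We use the wide-channel approximation y_n = (n*Q/(b*sqrt(S)))^(3/5).
sqrt(S) = sqrt(0.0023) = 0.047958.
Numerator: n*Q = 0.015 * 27.6 = 0.414.
Denominator: b*sqrt(S) = 3.1 * 0.047958 = 0.14867.
arg = 2.7847.
y_n = 2.7847^(3/5) = 1.8487 m.

1.8487


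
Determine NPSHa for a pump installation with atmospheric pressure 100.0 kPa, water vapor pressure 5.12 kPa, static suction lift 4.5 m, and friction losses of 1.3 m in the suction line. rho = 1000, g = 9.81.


NPSHa = p_atm/(rho*g) - z_s - hf_s - p_vap/(rho*g).
p_atm/(rho*g) = 100.0*1000 / (1000*9.81) = 10.194 m.
p_vap/(rho*g) = 5.12*1000 / (1000*9.81) = 0.522 m.
NPSHa = 10.194 - 4.5 - 1.3 - 0.522
      = 3.87 m.

3.87


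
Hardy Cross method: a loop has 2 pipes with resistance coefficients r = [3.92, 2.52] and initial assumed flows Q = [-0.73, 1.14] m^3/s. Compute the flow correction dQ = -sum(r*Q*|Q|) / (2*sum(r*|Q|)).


Numerator terms (r*Q*|Q|): 3.92*-0.73*|-0.73| = -2.089; 2.52*1.14*|1.14| = 3.275.
Sum of numerator = 1.186.
Denominator terms (r*|Q|): 3.92*|-0.73| = 2.8616; 2.52*|1.14| = 2.8728.
2 * sum of denominator = 2 * 5.7344 = 11.4688.
dQ = -1.186 / 11.4688 = -0.1034 m^3/s.

-0.1034


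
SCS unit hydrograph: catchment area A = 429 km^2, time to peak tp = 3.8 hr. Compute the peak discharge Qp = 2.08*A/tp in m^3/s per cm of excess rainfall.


SCS formula: Qp = 2.08 * A / tp.
Qp = 2.08 * 429 / 3.8
   = 892.32 / 3.8
   = 234.82 m^3/s per cm.

234.82


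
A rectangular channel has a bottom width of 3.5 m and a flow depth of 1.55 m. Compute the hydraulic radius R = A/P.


For a rectangular section:
Flow area A = b * y = 3.5 * 1.55 = 5.42 m^2.
Wetted perimeter P = b + 2y = 3.5 + 2*1.55 = 6.6 m.
Hydraulic radius R = A/P = 5.42 / 6.6 = 0.822 m.

0.822


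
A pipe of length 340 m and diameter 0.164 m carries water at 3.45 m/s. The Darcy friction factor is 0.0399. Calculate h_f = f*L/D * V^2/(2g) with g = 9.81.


Darcy-Weisbach equation: h_f = f * (L/D) * V^2/(2g).
f * L/D = 0.0399 * 340/0.164 = 82.7195.
V^2/(2g) = 3.45^2 / (2*9.81) = 11.9025 / 19.62 = 0.6067 m.
h_f = 82.7195 * 0.6067 = 50.182 m.

50.182


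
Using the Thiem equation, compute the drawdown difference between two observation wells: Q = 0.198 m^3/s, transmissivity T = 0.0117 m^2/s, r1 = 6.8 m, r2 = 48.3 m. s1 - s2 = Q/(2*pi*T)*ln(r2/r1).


Thiem equation: s1 - s2 = Q/(2*pi*T) * ln(r2/r1).
ln(r2/r1) = ln(48.3/6.8) = 1.9605.
Q/(2*pi*T) = 0.198 / (2*pi*0.0117) = 0.198 / 0.0735 = 2.6934.
s1 - s2 = 2.6934 * 1.9605 = 5.2804 m.

5.2804


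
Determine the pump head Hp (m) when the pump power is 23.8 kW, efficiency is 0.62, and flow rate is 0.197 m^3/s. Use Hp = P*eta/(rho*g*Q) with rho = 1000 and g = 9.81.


Pump head formula: Hp = P * eta / (rho * g * Q).
Numerator: P * eta = 23.8 * 1000 * 0.62 = 14756.0 W.
Denominator: rho * g * Q = 1000 * 9.81 * 0.197 = 1932.57.
Hp = 14756.0 / 1932.57 = 7.64 m.

7.64


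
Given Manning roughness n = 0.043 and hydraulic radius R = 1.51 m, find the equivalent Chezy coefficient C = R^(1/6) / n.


The Chezy coefficient relates to Manning's n through C = R^(1/6) / n.
R^(1/6) = 1.51^(1/6) = 1.071099.
C = 1.071099 / 0.043 = 24.91 m^(1/2)/s.

24.91


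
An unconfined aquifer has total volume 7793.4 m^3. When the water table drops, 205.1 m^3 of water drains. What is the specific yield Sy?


Specific yield Sy = Volume drained / Total volume.
Sy = 205.1 / 7793.4
   = 0.0263.

0.0263


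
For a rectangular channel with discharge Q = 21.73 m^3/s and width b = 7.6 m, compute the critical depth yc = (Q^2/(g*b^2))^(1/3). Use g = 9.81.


Using yc = (Q^2 / (g * b^2))^(1/3):
Q^2 = 21.73^2 = 472.19.
g * b^2 = 9.81 * 7.6^2 = 9.81 * 57.76 = 566.63.
Q^2 / (g*b^2) = 472.19 / 566.63 = 0.8333.
yc = 0.8333^(1/3) = 0.941 m.

0.941


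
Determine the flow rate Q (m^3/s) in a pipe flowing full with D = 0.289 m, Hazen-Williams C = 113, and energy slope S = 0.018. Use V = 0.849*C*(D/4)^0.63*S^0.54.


For a full circular pipe, R = D/4 = 0.289/4 = 0.0722 m.
V = 0.849 * 113 * 0.0722^0.63 * 0.018^0.54
  = 0.849 * 113 * 0.191015 * 0.114248
  = 2.0936 m/s.
Pipe area A = pi*D^2/4 = pi*0.289^2/4 = 0.0656 m^2.
Q = A * V = 0.0656 * 2.0936 = 0.1373 m^3/s.

0.1373


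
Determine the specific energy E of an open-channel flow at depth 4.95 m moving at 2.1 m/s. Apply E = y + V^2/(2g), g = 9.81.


Specific energy E = y + V^2/(2g).
Velocity head = V^2/(2g) = 2.1^2 / (2*9.81) = 4.41 / 19.62 = 0.2248 m.
E = 4.95 + 0.2248 = 5.1748 m.

5.1748


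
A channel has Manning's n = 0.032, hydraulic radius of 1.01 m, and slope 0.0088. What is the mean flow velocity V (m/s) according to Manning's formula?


Manning's equation gives V = (1/n) * R^(2/3) * S^(1/2).
First, compute R^(2/3) = 1.01^(2/3) = 1.0067.
Next, S^(1/2) = 0.0088^(1/2) = 0.093808.
Then 1/n = 1/0.032 = 31.25.
V = 31.25 * 1.0067 * 0.093808 = 2.951 m/s.

2.951


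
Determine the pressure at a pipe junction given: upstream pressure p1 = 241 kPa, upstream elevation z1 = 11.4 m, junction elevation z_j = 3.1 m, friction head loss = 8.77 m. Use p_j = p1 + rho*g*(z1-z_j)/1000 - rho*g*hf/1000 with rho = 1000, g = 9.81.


Junction pressure: p_j = p1 + rho*g*(z1 - z_j)/1000 - rho*g*hf/1000.
Elevation term = 1000*9.81*(11.4 - 3.1)/1000 = 81.423 kPa.
Friction term = 1000*9.81*8.77/1000 = 86.034 kPa.
p_j = 241 + 81.423 - 86.034 = 236.39 kPa.

236.39


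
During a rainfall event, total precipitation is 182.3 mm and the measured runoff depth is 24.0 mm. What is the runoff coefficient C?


The runoff coefficient C = runoff depth / rainfall depth.
C = 24.0 / 182.3
  = 0.1317.

0.1317


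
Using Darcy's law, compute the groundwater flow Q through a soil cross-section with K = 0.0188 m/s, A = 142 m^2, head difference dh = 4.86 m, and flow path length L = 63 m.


Darcy's law: Q = K * A * i, where i = dh/L.
Hydraulic gradient i = 4.86 / 63 = 0.077143.
Q = 0.0188 * 142 * 0.077143
  = 0.2059 m^3/s.

0.2059


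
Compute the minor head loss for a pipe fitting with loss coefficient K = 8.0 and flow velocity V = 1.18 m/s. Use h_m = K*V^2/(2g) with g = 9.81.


Minor loss formula: h_m = K * V^2/(2g).
V^2 = 1.18^2 = 1.3924.
V^2/(2g) = 1.3924 / 19.62 = 0.071 m.
h_m = 8.0 * 0.071 = 0.5677 m.

0.5677


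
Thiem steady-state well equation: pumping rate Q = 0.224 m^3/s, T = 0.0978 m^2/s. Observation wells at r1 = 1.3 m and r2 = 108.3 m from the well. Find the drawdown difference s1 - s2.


Thiem equation: s1 - s2 = Q/(2*pi*T) * ln(r2/r1).
ln(r2/r1) = ln(108.3/1.3) = 4.4225.
Q/(2*pi*T) = 0.224 / (2*pi*0.0978) = 0.224 / 0.6145 = 0.3645.
s1 - s2 = 0.3645 * 4.4225 = 1.6121 m.

1.6121


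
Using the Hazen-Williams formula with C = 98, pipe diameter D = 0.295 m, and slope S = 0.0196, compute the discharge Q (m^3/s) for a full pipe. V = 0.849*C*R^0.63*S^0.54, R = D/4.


For a full circular pipe, R = D/4 = 0.295/4 = 0.0737 m.
V = 0.849 * 98 * 0.0737^0.63 * 0.0196^0.54
  = 0.849 * 98 * 0.193504 * 0.119624
  = 1.9259 m/s.
Pipe area A = pi*D^2/4 = pi*0.295^2/4 = 0.0683 m^2.
Q = A * V = 0.0683 * 1.9259 = 0.1316 m^3/s.

0.1316


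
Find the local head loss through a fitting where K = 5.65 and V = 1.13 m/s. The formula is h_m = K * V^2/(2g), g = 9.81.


Minor loss formula: h_m = K * V^2/(2g).
V^2 = 1.13^2 = 1.2769.
V^2/(2g) = 1.2769 / 19.62 = 0.0651 m.
h_m = 5.65 * 0.0651 = 0.3677 m.

0.3677


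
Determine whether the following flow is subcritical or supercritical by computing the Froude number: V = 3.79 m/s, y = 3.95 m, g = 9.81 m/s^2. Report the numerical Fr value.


The Froude number is defined as Fr = V / sqrt(g*y).
g*y = 9.81 * 3.95 = 38.7495.
sqrt(g*y) = sqrt(38.7495) = 6.2249.
Fr = 3.79 / 6.2249 = 0.6088.
Since Fr < 1, the flow is subcritical.

0.6088


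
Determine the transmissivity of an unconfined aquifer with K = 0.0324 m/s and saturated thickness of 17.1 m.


Transmissivity is defined as T = K * h.
T = 0.0324 * 17.1
  = 0.554 m^2/s.

0.554


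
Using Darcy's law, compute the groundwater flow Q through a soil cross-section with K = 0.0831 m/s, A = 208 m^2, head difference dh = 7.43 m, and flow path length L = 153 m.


Darcy's law: Q = K * A * i, where i = dh/L.
Hydraulic gradient i = 7.43 / 153 = 0.048562.
Q = 0.0831 * 208 * 0.048562
  = 0.8394 m^3/s.

0.8394


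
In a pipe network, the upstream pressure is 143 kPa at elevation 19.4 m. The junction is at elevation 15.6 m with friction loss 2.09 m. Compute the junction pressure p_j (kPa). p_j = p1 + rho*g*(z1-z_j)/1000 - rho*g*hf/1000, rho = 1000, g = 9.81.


Junction pressure: p_j = p1 + rho*g*(z1 - z_j)/1000 - rho*g*hf/1000.
Elevation term = 1000*9.81*(19.4 - 15.6)/1000 = 37.278 kPa.
Friction term = 1000*9.81*2.09/1000 = 20.503 kPa.
p_j = 143 + 37.278 - 20.503 = 159.78 kPa.

159.78


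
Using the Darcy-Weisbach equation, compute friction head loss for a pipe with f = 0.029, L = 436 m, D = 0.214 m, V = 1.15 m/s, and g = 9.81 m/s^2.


Darcy-Weisbach equation: h_f = f * (L/D) * V^2/(2g).
f * L/D = 0.029 * 436/0.214 = 59.0841.
V^2/(2g) = 1.15^2 / (2*9.81) = 1.3225 / 19.62 = 0.0674 m.
h_f = 59.0841 * 0.0674 = 3.983 m.

3.983


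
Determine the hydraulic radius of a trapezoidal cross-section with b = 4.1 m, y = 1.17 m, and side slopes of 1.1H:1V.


For a trapezoidal section with side slope z:
A = (b + z*y)*y = (4.1 + 1.1*1.17)*1.17 = 6.303 m^2.
P = b + 2*y*sqrt(1 + z^2) = 4.1 + 2*1.17*sqrt(1 + 1.1^2) = 7.579 m.
R = A/P = 6.303 / 7.579 = 0.8316 m.

0.8316


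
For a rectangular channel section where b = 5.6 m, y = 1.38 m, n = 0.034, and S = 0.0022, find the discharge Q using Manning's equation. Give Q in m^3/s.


For a rectangular channel, the cross-sectional area A = b * y = 5.6 * 1.38 = 7.73 m^2.
The wetted perimeter P = b + 2y = 5.6 + 2*1.38 = 8.36 m.
Hydraulic radius R = A/P = 7.73/8.36 = 0.9244 m.
Velocity V = (1/n)*R^(2/3)*S^(1/2) = (1/0.034)*0.9244^(2/3)*0.0022^(1/2) = 1.3091 m/s.
Discharge Q = A * V = 7.73 * 1.3091 = 10.117 m^3/s.

10.117


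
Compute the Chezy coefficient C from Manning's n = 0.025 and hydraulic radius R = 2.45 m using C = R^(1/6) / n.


The Chezy coefficient relates to Manning's n through C = R^(1/6) / n.
R^(1/6) = 2.45^(1/6) = 1.161077.
C = 1.161077 / 0.025 = 46.44 m^(1/2)/s.

46.44


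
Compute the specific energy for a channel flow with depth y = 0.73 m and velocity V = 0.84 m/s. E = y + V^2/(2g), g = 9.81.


Specific energy E = y + V^2/(2g).
Velocity head = V^2/(2g) = 0.84^2 / (2*9.81) = 0.7056 / 19.62 = 0.036 m.
E = 0.73 + 0.036 = 0.766 m.

0.766


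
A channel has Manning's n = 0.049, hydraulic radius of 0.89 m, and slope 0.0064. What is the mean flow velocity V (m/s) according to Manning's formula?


Manning's equation gives V = (1/n) * R^(2/3) * S^(1/2).
First, compute R^(2/3) = 0.89^(2/3) = 0.9253.
Next, S^(1/2) = 0.0064^(1/2) = 0.08.
Then 1/n = 1/0.049 = 20.41.
V = 20.41 * 0.9253 * 0.08 = 1.5106 m/s.

1.5106


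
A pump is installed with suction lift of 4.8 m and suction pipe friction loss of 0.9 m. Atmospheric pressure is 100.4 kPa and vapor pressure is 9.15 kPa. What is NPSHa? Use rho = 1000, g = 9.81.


NPSHa = p_atm/(rho*g) - z_s - hf_s - p_vap/(rho*g).
p_atm/(rho*g) = 100.4*1000 / (1000*9.81) = 10.234 m.
p_vap/(rho*g) = 9.15*1000 / (1000*9.81) = 0.933 m.
NPSHa = 10.234 - 4.8 - 0.9 - 0.933
      = 3.6 m.

3.6


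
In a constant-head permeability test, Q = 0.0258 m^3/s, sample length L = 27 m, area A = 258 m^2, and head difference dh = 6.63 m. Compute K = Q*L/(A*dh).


From K = Q*L / (A*dh):
Numerator: Q*L = 0.0258 * 27 = 0.6966.
Denominator: A*dh = 258 * 6.63 = 1710.54.
K = 0.6966 / 1710.54 = 0.000407 m/s.

0.000407


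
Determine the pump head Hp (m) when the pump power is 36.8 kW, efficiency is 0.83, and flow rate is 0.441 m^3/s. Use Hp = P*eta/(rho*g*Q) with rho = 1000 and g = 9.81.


Pump head formula: Hp = P * eta / (rho * g * Q).
Numerator: P * eta = 36.8 * 1000 * 0.83 = 30544.0 W.
Denominator: rho * g * Q = 1000 * 9.81 * 0.441 = 4326.21.
Hp = 30544.0 / 4326.21 = 7.06 m.

7.06


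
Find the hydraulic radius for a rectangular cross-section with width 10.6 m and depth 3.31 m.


For a rectangular section:
Flow area A = b * y = 10.6 * 3.31 = 35.09 m^2.
Wetted perimeter P = b + 2y = 10.6 + 2*3.31 = 17.22 m.
Hydraulic radius R = A/P = 35.09 / 17.22 = 2.0375 m.

2.0375


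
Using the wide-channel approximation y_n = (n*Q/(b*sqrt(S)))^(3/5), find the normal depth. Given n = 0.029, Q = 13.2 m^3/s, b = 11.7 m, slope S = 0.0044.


We use the wide-channel approximation y_n = (n*Q/(b*sqrt(S)))^(3/5).
sqrt(S) = sqrt(0.0044) = 0.066332.
Numerator: n*Q = 0.029 * 13.2 = 0.3828.
Denominator: b*sqrt(S) = 11.7 * 0.066332 = 0.776084.
arg = 0.4932.
y_n = 0.4932^(3/5) = 0.6544 m.

0.6544


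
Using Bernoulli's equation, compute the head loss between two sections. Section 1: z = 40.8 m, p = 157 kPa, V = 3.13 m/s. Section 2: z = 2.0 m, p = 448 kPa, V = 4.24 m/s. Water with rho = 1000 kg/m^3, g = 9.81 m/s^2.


Total head at each section: H = z + p/(rho*g) + V^2/(2g).
H1 = 40.8 + 157*1000/(1000*9.81) + 3.13^2/(2*9.81)
   = 40.8 + 16.004 + 0.4993
   = 57.303 m.
H2 = 2.0 + 448*1000/(1000*9.81) + 4.24^2/(2*9.81)
   = 2.0 + 45.668 + 0.9163
   = 48.584 m.
h_L = H1 - H2 = 57.303 - 48.584 = 8.719 m.

8.719


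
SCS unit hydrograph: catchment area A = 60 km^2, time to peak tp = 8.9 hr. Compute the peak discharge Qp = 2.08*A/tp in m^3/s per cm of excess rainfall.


SCS formula: Qp = 2.08 * A / tp.
Qp = 2.08 * 60 / 8.9
   = 124.8 / 8.9
   = 14.02 m^3/s per cm.

14.02


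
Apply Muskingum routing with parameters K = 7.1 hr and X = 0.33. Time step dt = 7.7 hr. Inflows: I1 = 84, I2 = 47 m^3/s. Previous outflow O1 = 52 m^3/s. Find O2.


Muskingum coefficients:
denom = 2*K*(1-X) + dt = 2*7.1*(1-0.33) + 7.7 = 17.214.
C0 = (dt - 2*K*X)/denom = (7.7 - 2*7.1*0.33)/17.214 = 0.1751.
C1 = (dt + 2*K*X)/denom = (7.7 + 2*7.1*0.33)/17.214 = 0.7195.
C2 = (2*K*(1-X) - dt)/denom = 0.1054.
O2 = C0*I2 + C1*I1 + C2*O1
   = 0.1751*47 + 0.7195*84 + 0.1054*52
   = 74.15 m^3/s.

74.15


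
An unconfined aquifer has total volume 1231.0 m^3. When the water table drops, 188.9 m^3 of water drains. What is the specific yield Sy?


Specific yield Sy = Volume drained / Total volume.
Sy = 188.9 / 1231.0
   = 0.1535.

0.1535


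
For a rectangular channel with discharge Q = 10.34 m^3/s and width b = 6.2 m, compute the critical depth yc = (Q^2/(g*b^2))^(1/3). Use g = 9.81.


Using yc = (Q^2 / (g * b^2))^(1/3):
Q^2 = 10.34^2 = 106.92.
g * b^2 = 9.81 * 6.2^2 = 9.81 * 38.44 = 377.1.
Q^2 / (g*b^2) = 106.92 / 377.1 = 0.2835.
yc = 0.2835^(1/3) = 0.6569 m.

0.6569


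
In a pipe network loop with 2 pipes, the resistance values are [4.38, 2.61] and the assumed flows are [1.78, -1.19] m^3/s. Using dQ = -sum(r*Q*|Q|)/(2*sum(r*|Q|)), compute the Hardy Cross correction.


Numerator terms (r*Q*|Q|): 4.38*1.78*|1.78| = 13.8776; 2.61*-1.19*|-1.19| = -3.696.
Sum of numerator = 10.1816.
Denominator terms (r*|Q|): 4.38*|1.78| = 7.7964; 2.61*|-1.19| = 3.1059.
2 * sum of denominator = 2 * 10.9023 = 21.8046.
dQ = -10.1816 / 21.8046 = -0.4669 m^3/s.

-0.4669


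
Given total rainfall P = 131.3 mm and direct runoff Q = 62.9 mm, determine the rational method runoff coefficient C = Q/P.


The runoff coefficient C = runoff depth / rainfall depth.
C = 62.9 / 131.3
  = 0.4791.

0.4791


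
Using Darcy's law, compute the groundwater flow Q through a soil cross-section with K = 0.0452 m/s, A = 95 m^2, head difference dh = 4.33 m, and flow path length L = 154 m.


Darcy's law: Q = K * A * i, where i = dh/L.
Hydraulic gradient i = 4.33 / 154 = 0.028117.
Q = 0.0452 * 95 * 0.028117
  = 0.1207 m^3/s.

0.1207


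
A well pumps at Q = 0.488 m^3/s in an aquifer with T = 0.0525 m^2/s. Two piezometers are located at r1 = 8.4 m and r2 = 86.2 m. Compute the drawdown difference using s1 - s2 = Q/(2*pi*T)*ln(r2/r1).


Thiem equation: s1 - s2 = Q/(2*pi*T) * ln(r2/r1).
ln(r2/r1) = ln(86.2/8.4) = 2.3284.
Q/(2*pi*T) = 0.488 / (2*pi*0.0525) = 0.488 / 0.3299 = 1.4794.
s1 - s2 = 1.4794 * 2.3284 = 3.4447 m.

3.4447


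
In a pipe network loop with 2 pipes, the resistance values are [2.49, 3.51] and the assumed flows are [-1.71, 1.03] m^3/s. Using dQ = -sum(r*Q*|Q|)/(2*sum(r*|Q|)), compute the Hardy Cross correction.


Numerator terms (r*Q*|Q|): 2.49*-1.71*|-1.71| = -7.281; 3.51*1.03*|1.03| = 3.7238.
Sum of numerator = -3.5572.
Denominator terms (r*|Q|): 2.49*|-1.71| = 4.2579; 3.51*|1.03| = 3.6153.
2 * sum of denominator = 2 * 7.8732 = 15.7464.
dQ = --3.5572 / 15.7464 = 0.2259 m^3/s.

0.2259


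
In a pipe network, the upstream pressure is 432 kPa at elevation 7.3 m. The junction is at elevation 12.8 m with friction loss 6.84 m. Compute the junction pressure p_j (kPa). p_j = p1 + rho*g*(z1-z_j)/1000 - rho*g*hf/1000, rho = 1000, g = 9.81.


Junction pressure: p_j = p1 + rho*g*(z1 - z_j)/1000 - rho*g*hf/1000.
Elevation term = 1000*9.81*(7.3 - 12.8)/1000 = -53.955 kPa.
Friction term = 1000*9.81*6.84/1000 = 67.1 kPa.
p_j = 432 + -53.955 - 67.1 = 310.94 kPa.

310.94


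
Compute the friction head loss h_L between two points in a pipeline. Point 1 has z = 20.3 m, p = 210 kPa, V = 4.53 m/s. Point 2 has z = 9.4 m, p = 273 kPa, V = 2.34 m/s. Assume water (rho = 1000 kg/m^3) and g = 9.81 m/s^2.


Total head at each section: H = z + p/(rho*g) + V^2/(2g).
H1 = 20.3 + 210*1000/(1000*9.81) + 4.53^2/(2*9.81)
   = 20.3 + 21.407 + 1.0459
   = 42.753 m.
H2 = 9.4 + 273*1000/(1000*9.81) + 2.34^2/(2*9.81)
   = 9.4 + 27.829 + 0.2791
   = 37.508 m.
h_L = H1 - H2 = 42.753 - 37.508 = 5.245 m.

5.245


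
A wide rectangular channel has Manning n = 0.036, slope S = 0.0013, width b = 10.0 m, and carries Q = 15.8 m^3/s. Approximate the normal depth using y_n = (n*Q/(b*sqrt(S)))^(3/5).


We use the wide-channel approximation y_n = (n*Q/(b*sqrt(S)))^(3/5).
sqrt(S) = sqrt(0.0013) = 0.036056.
Numerator: n*Q = 0.036 * 15.8 = 0.5688.
Denominator: b*sqrt(S) = 10.0 * 0.036056 = 0.36056.
arg = 1.5776.
y_n = 1.5776^(3/5) = 1.3146 m.

1.3146


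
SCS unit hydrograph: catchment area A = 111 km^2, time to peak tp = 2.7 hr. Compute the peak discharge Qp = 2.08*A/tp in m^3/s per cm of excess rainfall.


SCS formula: Qp = 2.08 * A / tp.
Qp = 2.08 * 111 / 2.7
   = 230.88 / 2.7
   = 85.51 m^3/s per cm.

85.51


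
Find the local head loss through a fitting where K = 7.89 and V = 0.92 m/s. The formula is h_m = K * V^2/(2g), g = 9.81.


Minor loss formula: h_m = K * V^2/(2g).
V^2 = 0.92^2 = 0.8464.
V^2/(2g) = 0.8464 / 19.62 = 0.0431 m.
h_m = 7.89 * 0.0431 = 0.3404 m.

0.3404


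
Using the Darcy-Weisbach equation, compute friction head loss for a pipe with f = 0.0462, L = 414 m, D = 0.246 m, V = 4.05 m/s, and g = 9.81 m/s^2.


Darcy-Weisbach equation: h_f = f * (L/D) * V^2/(2g).
f * L/D = 0.0462 * 414/0.246 = 77.7512.
V^2/(2g) = 4.05^2 / (2*9.81) = 16.4025 / 19.62 = 0.836 m.
h_f = 77.7512 * 0.836 = 65.001 m.

65.001


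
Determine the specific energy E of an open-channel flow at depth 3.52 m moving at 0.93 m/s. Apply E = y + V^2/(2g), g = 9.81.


Specific energy E = y + V^2/(2g).
Velocity head = V^2/(2g) = 0.93^2 / (2*9.81) = 0.8649 / 19.62 = 0.0441 m.
E = 3.52 + 0.0441 = 3.5641 m.

3.5641


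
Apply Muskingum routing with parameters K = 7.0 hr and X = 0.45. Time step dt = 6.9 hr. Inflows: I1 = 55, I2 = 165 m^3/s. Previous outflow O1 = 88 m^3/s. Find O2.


Muskingum coefficients:
denom = 2*K*(1-X) + dt = 2*7.0*(1-0.45) + 6.9 = 14.6.
C0 = (dt - 2*K*X)/denom = (6.9 - 2*7.0*0.45)/14.6 = 0.0411.
C1 = (dt + 2*K*X)/denom = (6.9 + 2*7.0*0.45)/14.6 = 0.9041.
C2 = (2*K*(1-X) - dt)/denom = 0.0548.
O2 = C0*I2 + C1*I1 + C2*O1
   = 0.0411*165 + 0.9041*55 + 0.0548*88
   = 61.33 m^3/s.

61.33


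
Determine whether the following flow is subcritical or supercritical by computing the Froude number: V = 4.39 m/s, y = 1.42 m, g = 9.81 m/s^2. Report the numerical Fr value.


The Froude number is defined as Fr = V / sqrt(g*y).
g*y = 9.81 * 1.42 = 13.9302.
sqrt(g*y) = sqrt(13.9302) = 3.7323.
Fr = 4.39 / 3.7323 = 1.1762.
Since Fr > 1, the flow is supercritical.

1.1762


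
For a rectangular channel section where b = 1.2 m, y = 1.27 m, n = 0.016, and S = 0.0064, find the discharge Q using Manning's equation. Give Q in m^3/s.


For a rectangular channel, the cross-sectional area A = b * y = 1.2 * 1.27 = 1.52 m^2.
The wetted perimeter P = b + 2y = 1.2 + 2*1.27 = 3.74 m.
Hydraulic radius R = A/P = 1.52/3.74 = 0.4075 m.
Velocity V = (1/n)*R^(2/3)*S^(1/2) = (1/0.016)*0.4075^(2/3)*0.0064^(1/2) = 2.7482 m/s.
Discharge Q = A * V = 1.52 * 2.7482 = 4.188 m^3/s.

4.188


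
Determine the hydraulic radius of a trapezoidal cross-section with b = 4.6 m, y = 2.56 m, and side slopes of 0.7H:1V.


For a trapezoidal section with side slope z:
A = (b + z*y)*y = (4.6 + 0.7*2.56)*2.56 = 16.364 m^2.
P = b + 2*y*sqrt(1 + z^2) = 4.6 + 2*2.56*sqrt(1 + 0.7^2) = 10.85 m.
R = A/P = 16.364 / 10.85 = 1.5082 m.

1.5082


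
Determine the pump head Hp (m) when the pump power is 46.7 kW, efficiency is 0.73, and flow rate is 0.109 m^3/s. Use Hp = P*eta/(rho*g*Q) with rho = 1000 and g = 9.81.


Pump head formula: Hp = P * eta / (rho * g * Q).
Numerator: P * eta = 46.7 * 1000 * 0.73 = 34091.0 W.
Denominator: rho * g * Q = 1000 * 9.81 * 0.109 = 1069.29.
Hp = 34091.0 / 1069.29 = 31.88 m.

31.88


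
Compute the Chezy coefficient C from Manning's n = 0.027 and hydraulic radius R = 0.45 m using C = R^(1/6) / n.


The Chezy coefficient relates to Manning's n through C = R^(1/6) / n.
R^(1/6) = 0.45^(1/6) = 0.875391.
C = 0.875391 / 0.027 = 32.42 m^(1/2)/s.

32.42


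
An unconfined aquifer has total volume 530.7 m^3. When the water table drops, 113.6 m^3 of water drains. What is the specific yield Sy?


Specific yield Sy = Volume drained / Total volume.
Sy = 113.6 / 530.7
   = 0.2141.

0.2141


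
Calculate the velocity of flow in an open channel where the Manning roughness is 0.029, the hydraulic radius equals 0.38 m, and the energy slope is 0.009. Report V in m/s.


Manning's equation gives V = (1/n) * R^(2/3) * S^(1/2).
First, compute R^(2/3) = 0.38^(2/3) = 0.5246.
Next, S^(1/2) = 0.009^(1/2) = 0.094868.
Then 1/n = 1/0.029 = 34.48.
V = 34.48 * 0.5246 * 0.094868 = 1.7162 m/s.

1.7162


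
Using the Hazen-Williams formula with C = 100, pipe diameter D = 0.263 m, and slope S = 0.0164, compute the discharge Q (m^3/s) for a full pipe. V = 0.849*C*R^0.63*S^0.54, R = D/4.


For a full circular pipe, R = D/4 = 0.263/4 = 0.0658 m.
V = 0.849 * 100 * 0.0658^0.63 * 0.0164^0.54
  = 0.849 * 100 * 0.180001 * 0.108646
  = 1.6603 m/s.
Pipe area A = pi*D^2/4 = pi*0.263^2/4 = 0.0543 m^2.
Q = A * V = 0.0543 * 1.6603 = 0.0902 m^3/s.

0.0902


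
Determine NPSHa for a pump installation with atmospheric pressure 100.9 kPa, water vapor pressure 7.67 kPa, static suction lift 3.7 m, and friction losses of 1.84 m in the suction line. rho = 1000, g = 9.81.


NPSHa = p_atm/(rho*g) - z_s - hf_s - p_vap/(rho*g).
p_atm/(rho*g) = 100.9*1000 / (1000*9.81) = 10.285 m.
p_vap/(rho*g) = 7.67*1000 / (1000*9.81) = 0.782 m.
NPSHa = 10.285 - 3.7 - 1.84 - 0.782
      = 3.96 m.

3.96


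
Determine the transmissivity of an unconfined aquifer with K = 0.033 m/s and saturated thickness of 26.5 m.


Transmissivity is defined as T = K * h.
T = 0.033 * 26.5
  = 0.8745 m^2/s.

0.8745


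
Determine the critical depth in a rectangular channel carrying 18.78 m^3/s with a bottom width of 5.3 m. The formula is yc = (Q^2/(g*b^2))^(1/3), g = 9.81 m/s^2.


Using yc = (Q^2 / (g * b^2))^(1/3):
Q^2 = 18.78^2 = 352.69.
g * b^2 = 9.81 * 5.3^2 = 9.81 * 28.09 = 275.56.
Q^2 / (g*b^2) = 352.69 / 275.56 = 1.2799.
yc = 1.2799^(1/3) = 1.0857 m.

1.0857


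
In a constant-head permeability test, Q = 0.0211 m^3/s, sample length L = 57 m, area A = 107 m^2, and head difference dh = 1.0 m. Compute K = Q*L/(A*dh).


From K = Q*L / (A*dh):
Numerator: Q*L = 0.0211 * 57 = 1.2027.
Denominator: A*dh = 107 * 1.0 = 107.0.
K = 1.2027 / 107.0 = 0.01124 m/s.

0.01124


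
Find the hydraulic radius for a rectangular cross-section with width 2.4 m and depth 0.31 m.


For a rectangular section:
Flow area A = b * y = 2.4 * 0.31 = 0.74 m^2.
Wetted perimeter P = b + 2y = 2.4 + 2*0.31 = 3.02 m.
Hydraulic radius R = A/P = 0.74 / 3.02 = 0.2464 m.

0.2464


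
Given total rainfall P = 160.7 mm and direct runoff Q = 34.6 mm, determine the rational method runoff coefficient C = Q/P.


The runoff coefficient C = runoff depth / rainfall depth.
C = 34.6 / 160.7
  = 0.2153.

0.2153


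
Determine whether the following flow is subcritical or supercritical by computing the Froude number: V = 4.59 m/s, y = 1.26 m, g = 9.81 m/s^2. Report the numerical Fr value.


The Froude number is defined as Fr = V / sqrt(g*y).
g*y = 9.81 * 1.26 = 12.3606.
sqrt(g*y) = sqrt(12.3606) = 3.5158.
Fr = 4.59 / 3.5158 = 1.3055.
Since Fr > 1, the flow is supercritical.

1.3055


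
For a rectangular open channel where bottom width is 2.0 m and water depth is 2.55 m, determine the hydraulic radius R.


For a rectangular section:
Flow area A = b * y = 2.0 * 2.55 = 5.1 m^2.
Wetted perimeter P = b + 2y = 2.0 + 2*2.55 = 7.1 m.
Hydraulic radius R = A/P = 5.1 / 7.1 = 0.7183 m.

0.7183


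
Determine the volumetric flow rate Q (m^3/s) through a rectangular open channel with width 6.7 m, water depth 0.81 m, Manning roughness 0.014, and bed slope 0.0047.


For a rectangular channel, the cross-sectional area A = b * y = 6.7 * 0.81 = 5.43 m^2.
The wetted perimeter P = b + 2y = 6.7 + 2*0.81 = 8.32 m.
Hydraulic radius R = A/P = 5.43/8.32 = 0.6523 m.
Velocity V = (1/n)*R^(2/3)*S^(1/2) = (1/0.014)*0.6523^(2/3)*0.0047^(1/2) = 3.6831 m/s.
Discharge Q = A * V = 5.43 * 3.6831 = 19.988 m^3/s.

19.988


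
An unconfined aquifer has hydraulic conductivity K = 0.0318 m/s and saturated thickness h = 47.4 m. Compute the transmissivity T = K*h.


Transmissivity is defined as T = K * h.
T = 0.0318 * 47.4
  = 1.5073 m^2/s.

1.5073


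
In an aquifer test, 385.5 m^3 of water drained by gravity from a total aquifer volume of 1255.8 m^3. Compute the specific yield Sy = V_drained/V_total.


Specific yield Sy = Volume drained / Total volume.
Sy = 385.5 / 1255.8
   = 0.307.

0.307


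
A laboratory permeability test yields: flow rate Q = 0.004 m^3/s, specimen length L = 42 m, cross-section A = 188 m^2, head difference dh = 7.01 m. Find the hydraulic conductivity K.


From K = Q*L / (A*dh):
Numerator: Q*L = 0.004 * 42 = 0.168.
Denominator: A*dh = 188 * 7.01 = 1317.88.
K = 0.168 / 1317.88 = 0.000127 m/s.

0.000127


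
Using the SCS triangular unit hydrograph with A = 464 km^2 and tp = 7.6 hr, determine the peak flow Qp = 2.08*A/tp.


SCS formula: Qp = 2.08 * A / tp.
Qp = 2.08 * 464 / 7.6
   = 965.12 / 7.6
   = 126.99 m^3/s per cm.

126.99


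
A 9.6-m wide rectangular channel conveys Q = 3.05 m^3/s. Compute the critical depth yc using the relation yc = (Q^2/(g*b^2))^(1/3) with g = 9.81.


Using yc = (Q^2 / (g * b^2))^(1/3):
Q^2 = 3.05^2 = 9.3.
g * b^2 = 9.81 * 9.6^2 = 9.81 * 92.16 = 904.09.
Q^2 / (g*b^2) = 9.3 / 904.09 = 0.0103.
yc = 0.0103^(1/3) = 0.2175 m.

0.2175


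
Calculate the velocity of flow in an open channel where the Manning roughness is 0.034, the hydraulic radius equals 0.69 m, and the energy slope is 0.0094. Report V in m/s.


Manning's equation gives V = (1/n) * R^(2/3) * S^(1/2).
First, compute R^(2/3) = 0.69^(2/3) = 0.7808.
Next, S^(1/2) = 0.0094^(1/2) = 0.096954.
Then 1/n = 1/0.034 = 29.41.
V = 29.41 * 0.7808 * 0.096954 = 2.2266 m/s.

2.2266


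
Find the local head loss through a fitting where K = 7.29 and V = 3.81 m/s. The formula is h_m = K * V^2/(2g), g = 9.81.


Minor loss formula: h_m = K * V^2/(2g).
V^2 = 3.81^2 = 14.5161.
V^2/(2g) = 14.5161 / 19.62 = 0.7399 m.
h_m = 7.29 * 0.7399 = 5.3936 m.

5.3936


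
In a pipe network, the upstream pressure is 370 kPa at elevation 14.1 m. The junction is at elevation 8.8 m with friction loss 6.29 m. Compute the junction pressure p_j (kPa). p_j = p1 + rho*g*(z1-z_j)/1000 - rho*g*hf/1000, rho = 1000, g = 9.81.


Junction pressure: p_j = p1 + rho*g*(z1 - z_j)/1000 - rho*g*hf/1000.
Elevation term = 1000*9.81*(14.1 - 8.8)/1000 = 51.993 kPa.
Friction term = 1000*9.81*6.29/1000 = 61.705 kPa.
p_j = 370 + 51.993 - 61.705 = 360.29 kPa.

360.29


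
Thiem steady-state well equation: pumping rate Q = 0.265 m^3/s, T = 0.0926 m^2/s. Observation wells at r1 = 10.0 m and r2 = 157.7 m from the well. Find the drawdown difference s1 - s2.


Thiem equation: s1 - s2 = Q/(2*pi*T) * ln(r2/r1).
ln(r2/r1) = ln(157.7/10.0) = 2.7581.
Q/(2*pi*T) = 0.265 / (2*pi*0.0926) = 0.265 / 0.5818 = 0.4555.
s1 - s2 = 0.4555 * 2.7581 = 1.2562 m.

1.2562


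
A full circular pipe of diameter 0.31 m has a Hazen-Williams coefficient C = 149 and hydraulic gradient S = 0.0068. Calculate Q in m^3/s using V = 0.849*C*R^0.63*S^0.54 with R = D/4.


For a full circular pipe, R = D/4 = 0.31/4 = 0.0775 m.
V = 0.849 * 149 * 0.0775^0.63 * 0.0068^0.54
  = 0.849 * 149 * 0.199646 * 0.067539
  = 1.7057 m/s.
Pipe area A = pi*D^2/4 = pi*0.31^2/4 = 0.0755 m^2.
Q = A * V = 0.0755 * 1.7057 = 0.1287 m^3/s.

0.1287


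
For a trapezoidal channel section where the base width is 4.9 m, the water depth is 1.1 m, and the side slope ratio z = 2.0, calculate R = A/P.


For a trapezoidal section with side slope z:
A = (b + z*y)*y = (4.9 + 2.0*1.1)*1.1 = 7.81 m^2.
P = b + 2*y*sqrt(1 + z^2) = 4.9 + 2*1.1*sqrt(1 + 2.0^2) = 9.819 m.
R = A/P = 7.81 / 9.819 = 0.7954 m.

0.7954


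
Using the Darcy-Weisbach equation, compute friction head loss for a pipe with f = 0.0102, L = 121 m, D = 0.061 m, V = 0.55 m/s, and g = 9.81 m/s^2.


Darcy-Weisbach equation: h_f = f * (L/D) * V^2/(2g).
f * L/D = 0.0102 * 121/0.061 = 20.2328.
V^2/(2g) = 0.55^2 / (2*9.81) = 0.3025 / 19.62 = 0.0154 m.
h_f = 20.2328 * 0.0154 = 0.312 m.

0.312


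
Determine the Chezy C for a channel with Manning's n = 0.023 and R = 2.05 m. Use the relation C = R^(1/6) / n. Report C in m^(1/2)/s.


The Chezy coefficient relates to Manning's n through C = R^(1/6) / n.
R^(1/6) = 2.05^(1/6) = 1.127091.
C = 1.127091 / 0.023 = 49.0 m^(1/2)/s.

49.0


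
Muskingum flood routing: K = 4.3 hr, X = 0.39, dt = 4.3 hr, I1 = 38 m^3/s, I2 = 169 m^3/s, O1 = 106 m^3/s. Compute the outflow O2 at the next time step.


Muskingum coefficients:
denom = 2*K*(1-X) + dt = 2*4.3*(1-0.39) + 4.3 = 9.546.
C0 = (dt - 2*K*X)/denom = (4.3 - 2*4.3*0.39)/9.546 = 0.0991.
C1 = (dt + 2*K*X)/denom = (4.3 + 2*4.3*0.39)/9.546 = 0.8018.
C2 = (2*K*(1-X) - dt)/denom = 0.0991.
O2 = C0*I2 + C1*I1 + C2*O1
   = 0.0991*169 + 0.8018*38 + 0.0991*106
   = 57.72 m^3/s.

57.72


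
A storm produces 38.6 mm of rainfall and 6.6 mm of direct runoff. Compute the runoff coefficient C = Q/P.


The runoff coefficient C = runoff depth / rainfall depth.
C = 6.6 / 38.6
  = 0.171.

0.171


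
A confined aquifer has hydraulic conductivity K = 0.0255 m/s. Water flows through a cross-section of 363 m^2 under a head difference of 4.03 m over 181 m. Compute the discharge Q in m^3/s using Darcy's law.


Darcy's law: Q = K * A * i, where i = dh/L.
Hydraulic gradient i = 4.03 / 181 = 0.022265.
Q = 0.0255 * 363 * 0.022265
  = 0.2061 m^3/s.

0.2061


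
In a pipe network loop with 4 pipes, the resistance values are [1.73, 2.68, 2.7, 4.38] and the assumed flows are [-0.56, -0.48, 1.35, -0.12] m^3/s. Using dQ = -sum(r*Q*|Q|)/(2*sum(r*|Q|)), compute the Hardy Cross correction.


Numerator terms (r*Q*|Q|): 1.73*-0.56*|-0.56| = -0.5425; 2.68*-0.48*|-0.48| = -0.6175; 2.7*1.35*|1.35| = 4.9208; 4.38*-0.12*|-0.12| = -0.0631.
Sum of numerator = 3.6977.
Denominator terms (r*|Q|): 1.73*|-0.56| = 0.9688; 2.68*|-0.48| = 1.2864; 2.7*|1.35| = 3.645; 4.38*|-0.12| = 0.5256.
2 * sum of denominator = 2 * 6.4258 = 12.8516.
dQ = -3.6977 / 12.8516 = -0.2877 m^3/s.

-0.2877


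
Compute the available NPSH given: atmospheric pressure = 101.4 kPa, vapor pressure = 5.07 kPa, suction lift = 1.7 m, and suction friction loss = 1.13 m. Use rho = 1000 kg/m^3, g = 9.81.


NPSHa = p_atm/(rho*g) - z_s - hf_s - p_vap/(rho*g).
p_atm/(rho*g) = 101.4*1000 / (1000*9.81) = 10.336 m.
p_vap/(rho*g) = 5.07*1000 / (1000*9.81) = 0.517 m.
NPSHa = 10.336 - 1.7 - 1.13 - 0.517
      = 6.99 m.

6.99


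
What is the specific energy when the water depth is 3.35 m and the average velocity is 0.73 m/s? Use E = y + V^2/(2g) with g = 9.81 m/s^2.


Specific energy E = y + V^2/(2g).
Velocity head = V^2/(2g) = 0.73^2 / (2*9.81) = 0.5329 / 19.62 = 0.0272 m.
E = 3.35 + 0.0272 = 3.3772 m.

3.3772


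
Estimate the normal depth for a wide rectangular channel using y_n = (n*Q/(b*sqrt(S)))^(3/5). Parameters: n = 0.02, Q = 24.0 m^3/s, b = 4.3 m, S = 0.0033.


We use the wide-channel approximation y_n = (n*Q/(b*sqrt(S)))^(3/5).
sqrt(S) = sqrt(0.0033) = 0.057446.
Numerator: n*Q = 0.02 * 24.0 = 0.48.
Denominator: b*sqrt(S) = 4.3 * 0.057446 = 0.247018.
arg = 1.9432.
y_n = 1.9432^(3/5) = 1.4897 m.

1.4897
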